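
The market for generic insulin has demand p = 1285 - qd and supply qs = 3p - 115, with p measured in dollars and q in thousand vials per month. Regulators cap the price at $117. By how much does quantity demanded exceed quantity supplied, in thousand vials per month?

Rearranging demand gives qd = 1285 - p. Setting quantity demanded equal to quantity supplied, 1285 - p = 3p - 115, gives p* = 350 and q* = 935.
The ceiling of 117 is below the equilibrium price 350, so it binds.
At p = 117: qd = 1285 - 117 = 1168 and qs = 3·117 - 115 = 236.
Shortage = qd - qs = 1168 - 236 = 932.

932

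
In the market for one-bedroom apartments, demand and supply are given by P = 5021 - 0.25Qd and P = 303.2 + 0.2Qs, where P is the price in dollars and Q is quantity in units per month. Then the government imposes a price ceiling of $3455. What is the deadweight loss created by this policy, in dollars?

0

Rearranging demand gives Qd = 20084 - 4P; rearranging supply gives Qs = 5P - 1516. Setting quantity demanded equal to quantity supplied, 20084 - 4P = 5P - 1516, gives P* = 2400 and Q* = 10484.
The ceiling of 3455 is above the equilibrium price 2400, so it is not binding; the market clears at P* = 2400, Q* = 10484.
Since the control does not bind, no trades are prevented and deadweight loss is zero.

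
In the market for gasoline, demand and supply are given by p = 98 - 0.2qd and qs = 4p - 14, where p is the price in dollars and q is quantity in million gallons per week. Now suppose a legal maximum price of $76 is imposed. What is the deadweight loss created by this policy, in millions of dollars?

0

Rearranging demand gives qd = 490 - 5p. Setting quantity demanded equal to quantity supplied, 490 - 5p = 4p - 14, gives p* = 56 and q* = 210.
The ceiling of 76 is above the equilibrium price 56, so it is not binding; the market clears at p* = 56, q* = 210.
Since the control does not bind, no trades are prevented and deadweight loss is zero.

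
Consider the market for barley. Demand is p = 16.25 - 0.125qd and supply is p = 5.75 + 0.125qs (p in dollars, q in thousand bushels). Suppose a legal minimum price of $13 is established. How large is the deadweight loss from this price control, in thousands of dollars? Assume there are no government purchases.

32

Rearranging demand gives qd = 130 - 8p; rearranging supply gives qs = 8p - 46. Setting quantity demanded equal to quantity supplied, 130 - 8p = 8p - 46, gives p* = 11 and q* = 42.
Since 13 > 11, the floor is binding.
At p = 13: qd = 130 - 8·13 = 26 and qs = 8·13 - 46 = 58.
Quantity traded falls to 26. At q = 26 the demand price is (130 - 26)/8 = 13 and the supply price is (46 + 26)/8 = 9.
Deadweight loss = ½ · (13 - 9) · (42 - 26) = ½ · 4 · 16 = 32.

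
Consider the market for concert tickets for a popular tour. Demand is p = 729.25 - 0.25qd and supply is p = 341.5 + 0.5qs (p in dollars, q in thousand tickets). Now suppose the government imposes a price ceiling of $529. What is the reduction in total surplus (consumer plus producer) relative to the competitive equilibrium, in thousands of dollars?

7561.5

Rearranging demand gives qd = 2917 - 4p; rearranging supply gives qs = 2p - 683. Setting quantity demanded equal to quantity supplied, 2917 - 4p = 2p - 683, gives p* = 600 and q* = 517.
Because the ceiling (529) lies below the market-clearing price, it is binding.
At p = 529: qd = 2917 - 4·529 = 801 and qs = 2·529 - 683 = 375.
Quantity traded falls to 375. At q = 375 the demand price is (2917 - 375)/4 = 635.5 and the supply price is (683 + 375)/2 = 529.
Deadweight loss = ½ · (635.5 - 529) · (517 - 375) = ½ · 106.5 · 142 = 7561.5.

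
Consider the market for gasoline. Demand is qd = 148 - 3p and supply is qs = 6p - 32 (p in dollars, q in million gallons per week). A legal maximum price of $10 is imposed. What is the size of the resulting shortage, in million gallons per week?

90

Setting quantity demanded equal to quantity supplied, 148 - 3p = 6p - 32, gives p* = 20 and q* = 88.
The ceiling of 10 is below the equilibrium price 20, so it binds.
At p = 10: qd = 148 - 3·10 = 118 and qs = 6·10 - 32 = 28.
Shortage = qd - qs = 118 - 28 = 90.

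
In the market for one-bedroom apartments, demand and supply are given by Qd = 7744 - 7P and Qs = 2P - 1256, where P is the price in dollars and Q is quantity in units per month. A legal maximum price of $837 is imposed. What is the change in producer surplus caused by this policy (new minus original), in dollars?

In a free market, 7744 - 7P = 2P - 1256 gives the equilibrium P* = 1000, Q* = 744.
Since 837 < 1000, the ceiling is binding.
At P = 837: Qd = 7744 - 7·837 = 1885 and Qs = 2·837 - 1256 = 418.
Producer surplus without the control is ½ · (1000 - 628) · 744 = 138384.
With the ceiling, producers sell 418 units at 837, so PS = ½ · (837 - 628) · 418 = 43681.
Change in producer surplus = 43681 - 138384 = -94703.

-94703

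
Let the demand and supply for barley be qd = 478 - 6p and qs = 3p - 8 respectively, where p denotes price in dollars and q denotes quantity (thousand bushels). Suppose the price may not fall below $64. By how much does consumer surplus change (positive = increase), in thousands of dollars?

-1240

Without the control the market clears where 478 - 6p = 3p - 8, i.e. p* = 54 and q* = 154.
Since 64 > 54, the floor is binding.
At p = 64: qd = 478 - 6·64 = 94 and qs = 3·64 - 8 = 184.
Consumer surplus without the control is ½ · (239/3 - 54) · 154 = 5929/3.
With the floor, consumers buy 94 units at 64, so CS = ½ · (239/3 - 64) · 94 = 2209/3.
Change in consumer surplus = 2209/3 - 5929/3 = -1240.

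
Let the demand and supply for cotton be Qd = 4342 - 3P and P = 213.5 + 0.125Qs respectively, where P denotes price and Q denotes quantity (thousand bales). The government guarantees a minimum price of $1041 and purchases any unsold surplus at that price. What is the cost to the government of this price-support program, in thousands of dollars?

5622441

Rearranging supply gives Qs = 8P - 1708. Without the control the market clears where 4342 - 3P = 8P - 1708, i.e. P* = 550 and Q* = 2692.
Since 1041 > 550, the floor is binding.
At P = 1041: Qd = 4342 - 3·1041 = 1219 and Qs = 8·1041 - 1708 = 6620.
Surplus = Qs - Qd = 5401.
Government expenditure = surplus × support price = 5401 × 1041 = 5622441.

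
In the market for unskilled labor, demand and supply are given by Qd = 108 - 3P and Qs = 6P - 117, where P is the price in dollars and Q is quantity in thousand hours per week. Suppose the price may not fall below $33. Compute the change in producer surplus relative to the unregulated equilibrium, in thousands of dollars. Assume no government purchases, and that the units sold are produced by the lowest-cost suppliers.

Without the control the market clears where 108 - 3P = 6P - 117, i.e. P* = 25 and Q* = 33.
Because the floor (33) lies above the market-clearing price, it is binding.
At P = 33: Qd = 108 - 3·33 = 9 and Qs = 6·33 - 117 = 81.
Producer surplus without the control is ½ · (25 - 19.5) · 33 = 90.75.
With the floor, 9 units are sold at 33. The supply price at Q = 9 is 21, so PS = ½ · [(33 - 19.5) + (33 - 21)] · 9 = 114.75.
Change in producer surplus = 114.75 - 90.75 = 24.

24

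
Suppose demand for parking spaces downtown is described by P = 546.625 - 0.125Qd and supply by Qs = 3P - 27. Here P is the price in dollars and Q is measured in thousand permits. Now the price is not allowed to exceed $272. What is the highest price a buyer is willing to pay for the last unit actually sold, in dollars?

448

Rearranging demand gives Qd = 4373 - 8P. Without the control the market clears where 4373 - 8P = 3P - 27, i.e. P* = 400 and Q* = 1173.
Because the ceiling (272) lies below the market-clearing price, it is binding.
At P = 272: Qd = 4373 - 8·272 = 2197 and Qs = 3·272 - 27 = 789.
Only 789 units reach the market. On the demand curve, the marginal buyer's willingness to pay at Q = 789 is (4373 - 789)/8 = 448.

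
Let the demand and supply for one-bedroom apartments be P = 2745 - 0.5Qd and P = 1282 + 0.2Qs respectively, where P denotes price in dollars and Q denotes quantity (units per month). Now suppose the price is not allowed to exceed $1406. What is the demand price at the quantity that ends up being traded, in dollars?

Rearranging demand gives Qd = 5490 - 2P; rearranging supply gives Qs = 5P - 6410. Without the control the market clears where 5490 - 2P = 5P - 6410, i.e. P* = 1700 and Q* = 2090.
Because the ceiling (1406) lies below the market-clearing price, it is binding.
At P = 1406: Qd = 5490 - 2·1406 = 2678 and Qs = 5·1406 - 6410 = 620.
Only 620 units reach the market. On the demand curve, the marginal buyer's willingness to pay at Q = 620 is (5490 - 620)/2 = 2435.

2435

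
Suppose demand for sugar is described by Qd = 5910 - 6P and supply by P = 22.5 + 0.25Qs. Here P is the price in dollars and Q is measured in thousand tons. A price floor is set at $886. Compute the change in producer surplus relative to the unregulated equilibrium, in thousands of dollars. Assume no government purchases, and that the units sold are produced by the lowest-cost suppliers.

-198198

Rearranging supply gives Qs = 4P - 90. Without the control the market clears where 5910 - 6P = 4P - 90, i.e. P* = 600 and Q* = 2310.
The floor of 886 is above the equilibrium price 600, so it binds.
At P = 886: Qd = 5910 - 6·886 = 594 and Qs = 4·886 - 90 = 3454.
Producer surplus without the control is ½ · (600 - 22.5) · 2310 = 667012.5.
With the floor, 594 units are sold at 886. The supply price at Q = 594 is 171, so PS = ½ · [(886 - 22.5) + (886 - 171)] · 594 = 468814.5.
Change in producer surplus = 468814.5 - 667012.5 = -198198.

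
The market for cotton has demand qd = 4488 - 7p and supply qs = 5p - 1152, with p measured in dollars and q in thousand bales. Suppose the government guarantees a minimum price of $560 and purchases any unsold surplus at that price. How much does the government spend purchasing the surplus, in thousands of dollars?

604800

Without the control the market clears where 4488 - 7p = 5p - 1152, i.e. p* = 470 and q* = 1198.
Since 560 > 470, the floor is binding.
At p = 560: qd = 4488 - 7·560 = 568 and qs = 5·560 - 1152 = 1648.
Surplus = qs - qd = 1080.
Government expenditure = surplus × support price = 1080 × 560 = 604800.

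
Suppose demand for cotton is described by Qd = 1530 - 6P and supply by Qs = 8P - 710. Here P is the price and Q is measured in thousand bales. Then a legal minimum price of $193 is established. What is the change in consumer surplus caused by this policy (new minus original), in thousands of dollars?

-15543

In a free market, 1530 - 6P = 8P - 710 gives the equilibrium P* = 160, Q* = 570.
Since 193 > 160, the floor is binding.
At P = 193: Qd = 1530 - 6·193 = 372 and Qs = 8·193 - 710 = 834.
Consumer surplus without the control is ½ · (255 - 160) · 570 = 27075.
With the floor, consumers buy 372 units at 193, so CS = ½ · (255 - 193) · 372 = 11532.
Change in consumer surplus = 11532 - 27075 = -15543.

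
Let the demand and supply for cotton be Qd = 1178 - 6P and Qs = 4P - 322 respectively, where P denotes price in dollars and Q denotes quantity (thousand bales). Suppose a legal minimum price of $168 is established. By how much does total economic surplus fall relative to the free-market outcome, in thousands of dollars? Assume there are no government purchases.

2430

Setting quantity demanded equal to quantity supplied, 1178 - 6P = 4P - 322, gives P* = 150 and Q* = 278.
Because the floor (168) lies above the market-clearing price, it is binding.
At P = 168: Qd = 1178 - 6·168 = 170 and Qs = 4·168 - 322 = 350.
Quantity traded falls to 170. At Q = 170 the demand price is (1178 - 170)/6 = 168 and the supply price is (322 + 170)/4 = 123.
Deadweight loss = ½ · (168 - 123) · (278 - 170) = ½ · 45 · 108 = 2430.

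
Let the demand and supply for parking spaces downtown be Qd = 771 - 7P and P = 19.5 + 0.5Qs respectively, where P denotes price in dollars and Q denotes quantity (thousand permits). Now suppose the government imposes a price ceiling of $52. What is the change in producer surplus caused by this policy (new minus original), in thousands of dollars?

-3914

Rearranging supply gives Qs = 2P - 39. Equilibrium: 771 - 7P = 2P - 39, so 810 = 9P and P* = 90, Q* = 141.
Because the ceiling (52) lies below the market-clearing price, it is binding.
At P = 52: Qd = 771 - 7·52 = 407 and Qs = 2·52 - 39 = 65.
Producer surplus without the control is ½ · (90 - 19.5) · 141 = 4970.25.
With the ceiling, producers sell 65 units at 52, so PS = ½ · (52 - 19.5) · 65 = 1056.25.
Change in producer surplus = 1056.25 - 4970.25 = -3914.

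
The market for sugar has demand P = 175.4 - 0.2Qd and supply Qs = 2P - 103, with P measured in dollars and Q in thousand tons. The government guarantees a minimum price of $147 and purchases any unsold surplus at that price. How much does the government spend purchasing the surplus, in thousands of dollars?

Rearranging demand gives Qd = 877 - 5P. Setting quantity demanded equal to quantity supplied, 877 - 5P = 2P - 103, gives P* = 140 and Q* = 177.
The floor of 147 is above the equilibrium price 140, so it binds.
At P = 147: Qd = 877 - 5·147 = 142 and Qs = 2·147 - 103 = 191.
Surplus = Qs - Qd = 49.
Government expenditure = surplus × support price = 49 × 147 = 7203.

7203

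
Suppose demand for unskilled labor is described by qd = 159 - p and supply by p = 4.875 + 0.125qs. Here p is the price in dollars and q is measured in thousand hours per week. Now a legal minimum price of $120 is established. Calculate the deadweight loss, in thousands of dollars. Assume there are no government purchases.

5402.25

Rearranging supply gives qs = 8p - 39. Equilibrium: 159 - p = 8p - 39, so 198 = 9p and p* = 22, q* = 137.
Because the floor (120) lies above the market-clearing price, it is binding.
At p = 120: qd = 159 - 120 = 39 and qs = 8·120 - 39 = 921.
Quantity traded falls to 39. At q = 39 the demand price is 159 - 39 = 120 and the supply price is (39 + 39)/8 = 9.75.
Deadweight loss = ½ · (120 - 9.75) · (137 - 39) = ½ · 110.25 · 98 = 5402.25.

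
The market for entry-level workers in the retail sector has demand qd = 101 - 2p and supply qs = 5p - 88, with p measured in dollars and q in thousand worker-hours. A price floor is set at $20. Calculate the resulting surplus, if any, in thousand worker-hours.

Setting quantity demanded equal to quantity supplied, 101 - 2p = 5p - 88, gives p* = 27 and q* = 47.
The floor of 20 is below the equilibrium price 27, so it is not binding; the market clears at p* = 27, q* = 47.
Since the control does not bind, there is no surplus.

0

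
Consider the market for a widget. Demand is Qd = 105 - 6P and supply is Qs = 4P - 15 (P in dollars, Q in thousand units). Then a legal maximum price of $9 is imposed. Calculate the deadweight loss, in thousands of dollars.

Equilibrium: 105 - 6P = 4P - 15, so 120 = 10P and P* = 12, Q* = 33.
Because the ceiling (9) lies below the market-clearing price, it is binding.
At P = 9: Qd = 105 - 6·9 = 51 and Qs = 4·9 - 15 = 21.
Quantity traded falls to 21. At Q = 21 the demand price is (105 - 21)/6 = 14 and the supply price is (15 + 21)/4 = 9.
Deadweight loss = ½ · (14 - 9) · (33 - 21) = ½ · 5 · 12 = 30.

30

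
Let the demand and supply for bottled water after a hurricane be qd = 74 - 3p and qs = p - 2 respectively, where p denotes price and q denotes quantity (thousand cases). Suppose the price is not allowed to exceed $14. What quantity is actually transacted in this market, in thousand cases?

12

Setting quantity demanded equal to quantity supplied, 74 - 3p = p - 2, gives p* = 19 and q* = 17.
Since 14 < 19, the ceiling is binding.
At p = 14: qd = 74 - 3·14 = 32 and qs = 14 - 2 = 12.
The quantity actually transacted is the short side, supply: 12.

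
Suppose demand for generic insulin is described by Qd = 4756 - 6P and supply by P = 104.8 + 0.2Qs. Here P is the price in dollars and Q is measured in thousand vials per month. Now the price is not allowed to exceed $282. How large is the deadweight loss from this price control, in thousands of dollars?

Rearranging supply gives Qs = 5P - 524. Equilibrium: 4756 - 6P = 5P - 524, so 5280 = 11P and P* = 480, Q* = 1876.
The ceiling of 282 is below the equilibrium price 480, so it binds.
At P = 282: Qd = 4756 - 6·282 = 3064 and Qs = 5·282 - 524 = 886.
Quantity traded falls to 886. At Q = 886 the demand price is (4756 - 886)/6 = 645 and the supply price is (524 + 886)/5 = 282.
Deadweight loss = ½ · (645 - 282) · (1876 - 886) = ½ · 363 · 990 = 179685.

179685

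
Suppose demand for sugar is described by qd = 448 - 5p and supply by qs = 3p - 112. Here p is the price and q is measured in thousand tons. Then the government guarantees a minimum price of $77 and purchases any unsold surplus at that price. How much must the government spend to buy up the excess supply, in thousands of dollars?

Equilibrium: 448 - 5p = 3p - 112, so 560 = 8p and p* = 70, q* = 98.
The floor of 77 is above the equilibrium price 70, so it binds.
At p = 77: qd = 448 - 5·77 = 63 and qs = 3·77 - 112 = 119.
Surplus = qs - qd = 56.
Government expenditure = surplus × support price = 56 × 77 = 4312.

4312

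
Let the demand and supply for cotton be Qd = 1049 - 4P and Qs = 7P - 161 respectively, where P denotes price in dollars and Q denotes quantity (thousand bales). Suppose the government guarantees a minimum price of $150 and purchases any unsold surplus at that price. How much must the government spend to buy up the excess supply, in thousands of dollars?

66000

Setting quantity demanded equal to quantity supplied, 1049 - 4P = 7P - 161, gives P* = 110 and Q* = 609.
Since 150 > 110, the floor is binding.
At P = 150: Qd = 1049 - 4·150 = 449 and Qs = 7·150 - 161 = 889.
Surplus = Qs - Qd = 440.
Government expenditure = surplus × support price = 440 × 150 = 66000.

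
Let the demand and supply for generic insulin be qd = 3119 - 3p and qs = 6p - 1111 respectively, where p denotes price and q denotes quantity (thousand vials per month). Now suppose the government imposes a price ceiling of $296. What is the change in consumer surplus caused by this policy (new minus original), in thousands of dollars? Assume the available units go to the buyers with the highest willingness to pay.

-65946

Without the control the market clears where 3119 - 3p = 6p - 1111, i.e. p* = 470 and q* = 1709.
Since 296 < 470, the ceiling is binding.
At p = 296: qd = 3119 - 3·296 = 2231 and qs = 6·296 - 1111 = 665.
Consumer surplus without the control is ½ · (3119/3 - 470) · 1709 = 2920681/6.
With the ceiling, 665 units are sold at 296 (assume they go to the highest-value buyers). The demand price at q = 665 is 818, so CS = ½ · [(3119/3 - 296) + (818 - 296)] · 665 = 2525005/6.
Change in consumer surplus = 2525005/6 - 2920681/6 = -65946.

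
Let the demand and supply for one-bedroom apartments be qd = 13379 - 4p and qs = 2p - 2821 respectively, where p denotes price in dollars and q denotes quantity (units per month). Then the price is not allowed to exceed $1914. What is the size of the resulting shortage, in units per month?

4716

Equilibrium: 13379 - 4p = 2p - 2821, so 16200 = 6p and p* = 2700, q* = 2579.
Since 1914 < 2700, the ceiling is binding.
At p = 1914: qd = 13379 - 4·1914 = 5723 and qs = 2·1914 - 2821 = 1007.
Shortage = qd - qs = 5723 - 1007 = 4716.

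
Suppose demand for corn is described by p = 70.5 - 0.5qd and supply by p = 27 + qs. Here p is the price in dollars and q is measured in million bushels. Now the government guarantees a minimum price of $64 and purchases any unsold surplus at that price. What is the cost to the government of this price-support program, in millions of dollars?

Rearranging demand gives qd = 141 - 2p; rearranging supply gives qs = p - 27. Equilibrium: 141 - 2p = p - 27, so 168 = 3p and p* = 56, q* = 29.
Because the floor (64) lies above the market-clearing price, it is binding.
At p = 64: qd = 141 - 2·64 = 13 and qs = 64 - 27 = 37.
Surplus = qs - qd = 24.
Government expenditure = surplus × support price = 24 × 64 = 1536.

1536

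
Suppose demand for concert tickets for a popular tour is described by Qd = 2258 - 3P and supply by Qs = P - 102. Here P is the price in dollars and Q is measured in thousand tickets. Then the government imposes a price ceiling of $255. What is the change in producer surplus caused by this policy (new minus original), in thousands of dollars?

Equilibrium: 2258 - 3P = P - 102, so 2360 = 4P and P* = 590, Q* = 488.
The ceiling of 255 is below the equilibrium price 590, so it binds.
At P = 255: Qd = 2258 - 3·255 = 1493 and Qs = 255 - 102 = 153.
Producer surplus without the control is ½ · (590 - 102) · 488 = 119072.
With the ceiling, producers sell 153 units at 255, so PS = ½ · (255 - 102) · 153 = 11704.5.
Change in producer surplus = 11704.5 - 119072 = -107367.5.

-107367.5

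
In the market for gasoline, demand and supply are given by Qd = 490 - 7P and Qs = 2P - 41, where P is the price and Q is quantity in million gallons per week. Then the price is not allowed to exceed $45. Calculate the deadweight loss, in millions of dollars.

Equilibrium: 490 - 7P = 2P - 41, so 531 = 9P and P* = 59, Q* = 77.
The ceiling of 45 is below the equilibrium price 59, so it binds.
At P = 45: Qd = 490 - 7·45 = 175 and Qs = 2·45 - 41 = 49.
Quantity traded falls to 49. At Q = 49 the demand price is (490 - 49)/7 = 63 and the supply price is (41 + 49)/2 = 45.
Deadweight loss = ½ · (63 - 45) · (77 - 49) = ½ · 18 · 28 = 252.

252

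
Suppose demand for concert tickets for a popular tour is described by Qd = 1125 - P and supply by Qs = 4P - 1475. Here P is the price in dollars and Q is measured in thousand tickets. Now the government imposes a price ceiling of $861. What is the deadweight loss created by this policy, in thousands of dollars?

Equilibrium: 1125 - P = 4P - 1475, so 2600 = 5P and P* = 520, Q* = 605.
The ceiling of 861 is above the equilibrium price 520, so it is not binding; the market clears at P* = 520, Q* = 605.
Since the control does not bind, no trades are prevented and deadweight loss is zero.

0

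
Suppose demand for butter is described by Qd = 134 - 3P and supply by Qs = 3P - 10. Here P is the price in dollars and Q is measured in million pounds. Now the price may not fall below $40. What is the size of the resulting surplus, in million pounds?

96

Equilibrium: 134 - 3P = 3P - 10, so 144 = 6P and P* = 24, Q* = 62.
Since 40 > 24, the floor is binding.
At P = 40: Qd = 134 - 3·40 = 14 and Qs = 3·40 - 10 = 110.
Surplus = Qs - Qd = 110 - 14 = 96.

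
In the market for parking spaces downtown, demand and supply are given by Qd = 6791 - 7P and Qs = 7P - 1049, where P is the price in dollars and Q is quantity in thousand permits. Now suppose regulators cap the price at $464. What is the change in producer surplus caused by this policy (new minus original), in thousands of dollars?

In a free market, 6791 - 7P = 7P - 1049 gives the equilibrium P* = 560, Q* = 2871.
Because the ceiling (464) lies below the market-clearing price, it is binding.
At P = 464: Qd = 6791 - 7·464 = 3543 and Qs = 7·464 - 1049 = 2199.
Producer surplus without the control is ½ · (560 - 1049/7) · 2871 = 8242641/14.
With the ceiling, producers sell 2199 units at 464, so PS = ½ · (464 - 1049/7) · 2199 = 4835601/14.
Change in producer surplus = 4835601/14 - 8242641/14 = -243360.

-243360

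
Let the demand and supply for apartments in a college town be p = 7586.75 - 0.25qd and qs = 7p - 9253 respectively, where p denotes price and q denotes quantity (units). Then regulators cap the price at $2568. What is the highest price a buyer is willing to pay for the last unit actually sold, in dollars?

Rearranging demand gives qd = 30347 - 4p. Setting quantity demanded equal to quantity supplied, 30347 - 4p = 7p - 9253, gives p* = 3600 and q* = 15947.
Since 2568 < 3600, the ceiling is binding.
At p = 2568: qd = 30347 - 4·2568 = 20075 and qs = 7·2568 - 9253 = 8723.
Only 8723 units reach the market. On the demand curve, the marginal buyer's willingness to pay at q = 8723 is (30347 - 8723)/4 = 5406.

5406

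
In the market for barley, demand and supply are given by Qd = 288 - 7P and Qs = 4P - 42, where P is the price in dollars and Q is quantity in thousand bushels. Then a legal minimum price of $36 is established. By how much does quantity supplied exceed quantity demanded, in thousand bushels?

66

In a free market, 288 - 7P = 4P - 42 gives the equilibrium P* = 30, Q* = 78.
Since 36 > 30, the floor is binding.
At P = 36: Qd = 288 - 7·36 = 36 and Qs = 4·36 - 42 = 102.
Surplus = Qs - Qd = 102 - 36 = 66.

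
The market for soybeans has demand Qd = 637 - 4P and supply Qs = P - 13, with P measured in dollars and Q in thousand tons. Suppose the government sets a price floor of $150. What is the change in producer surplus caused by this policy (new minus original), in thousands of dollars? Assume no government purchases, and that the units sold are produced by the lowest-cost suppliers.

-2460

Without the control the market clears where 637 - 4P = P - 13, i.e. P* = 130 and Q* = 117.
Since 150 > 130, the floor is binding.
At P = 150: Qd = 637 - 4·150 = 37 and Qs = 150 - 13 = 137.
Producer surplus without the control is ½ · (130 - 13) · 117 = 6844.5.
With the floor, 37 units are sold at 150. The supply price at Q = 37 is 50, so PS = ½ · [(150 - 13) + (150 - 50)] · 37 = 4384.5.
Change in producer surplus = 4384.5 - 6844.5 = -2460.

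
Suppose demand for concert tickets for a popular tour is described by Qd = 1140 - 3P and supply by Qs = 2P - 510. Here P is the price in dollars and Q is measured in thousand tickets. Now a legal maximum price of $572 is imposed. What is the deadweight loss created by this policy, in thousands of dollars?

0

Equilibrium: 1140 - 3P = 2P - 510, so 1650 = 5P and P* = 330, Q* = 150.
Since 572 is above P* = 330, the ceiling does not bind and the free-market outcome prevails.
Since the control does not bind, no trades are prevented and deadweight loss is zero.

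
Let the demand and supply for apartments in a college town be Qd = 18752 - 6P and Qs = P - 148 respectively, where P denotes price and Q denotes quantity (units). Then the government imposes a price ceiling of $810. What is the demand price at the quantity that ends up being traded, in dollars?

3015

Setting quantity demanded equal to quantity supplied, 18752 - 6P = P - 148, gives P* = 2700 and Q* = 2552.
The ceiling of 810 is below the equilibrium price 2700, so it binds.
At P = 810: Qd = 18752 - 6·810 = 13892 and Qs = 810 - 148 = 662.
Only 662 units reach the market. On the demand curve, the marginal buyer's willingness to pay at Q = 662 is (18752 - 662)/6 = 3015.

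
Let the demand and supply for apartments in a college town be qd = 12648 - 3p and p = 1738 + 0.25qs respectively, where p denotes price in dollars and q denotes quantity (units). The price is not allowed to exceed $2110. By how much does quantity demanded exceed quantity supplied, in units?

Rearranging supply gives qs = 4p - 6952. Setting quantity demanded equal to quantity supplied, 12648 - 3p = 4p - 6952, gives p* = 2800 and q* = 4248.
Because the ceiling (2110) lies below the market-clearing price, it is binding.
At p = 2110: qd = 12648 - 3·2110 = 6318 and qs = 4·2110 - 6952 = 1488.
Shortage = qd - qs = 6318 - 1488 = 4830.

4830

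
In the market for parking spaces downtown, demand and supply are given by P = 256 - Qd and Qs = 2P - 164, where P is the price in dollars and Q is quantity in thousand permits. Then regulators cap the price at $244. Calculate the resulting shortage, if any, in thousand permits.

Rearranging demand gives Qd = 256 - P. Setting quantity demanded equal to quantity supplied, 256 - P = 2P - 164, gives P* = 140 and Q* = 116.
The ceiling of 244 is above the equilibrium price 140, so it is not binding; the market clears at P* = 140, Q* = 116.
Since the control does not bind, there is no shortage.

0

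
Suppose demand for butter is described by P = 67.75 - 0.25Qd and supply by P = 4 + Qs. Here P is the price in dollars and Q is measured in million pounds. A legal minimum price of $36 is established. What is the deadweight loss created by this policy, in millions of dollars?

0

Rearranging demand gives Qd = 271 - 4P; rearranging supply gives Qs = P - 4. Setting quantity demanded equal to quantity supplied, 271 - 4P = P - 4, gives P* = 55 and Q* = 51.
Since 36 is below P* = 55, the floor does not bind and the free-market outcome prevails.
Since the control does not bind, no trades are prevented and deadweight loss is zero.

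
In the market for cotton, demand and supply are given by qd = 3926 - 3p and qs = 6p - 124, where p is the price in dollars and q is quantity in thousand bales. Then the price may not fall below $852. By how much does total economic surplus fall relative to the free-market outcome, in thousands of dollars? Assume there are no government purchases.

363609

Without the control the market clears where 3926 - 3p = 6p - 124, i.e. p* = 450 and q* = 2576.
Because the floor (852) lies above the market-clearing price, it is binding.
At p = 852: qd = 3926 - 3·852 = 1370 and qs = 6·852 - 124 = 4988.
Quantity traded falls to 1370. At q = 1370 the demand price is (3926 - 1370)/3 = 852 and the supply price is (124 + 1370)/6 = 249.
Deadweight loss = ½ · (852 - 249) · (2576 - 1370) = ½ · 603 · 1206 = 363609.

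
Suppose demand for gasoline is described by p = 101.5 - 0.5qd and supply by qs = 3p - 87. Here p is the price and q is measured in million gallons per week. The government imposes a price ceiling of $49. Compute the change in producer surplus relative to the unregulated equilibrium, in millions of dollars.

-661.5

Rearranging demand gives qd = 203 - 2p. In a free market, 203 - 2p = 3p - 87 gives the equilibrium p* = 58, q* = 87.
Since 49 < 58, the ceiling is binding.
At p = 49: qd = 203 - 2·49 = 105 and qs = 3·49 - 87 = 60.
Producer surplus without the control is ½ · (58 - 29) · 87 = 1261.5.
With the ceiling, producers sell 60 units at 49, so PS = ½ · (49 - 29) · 60 = 600.
Change in producer surplus = 600 - 1261.5 = -661.5.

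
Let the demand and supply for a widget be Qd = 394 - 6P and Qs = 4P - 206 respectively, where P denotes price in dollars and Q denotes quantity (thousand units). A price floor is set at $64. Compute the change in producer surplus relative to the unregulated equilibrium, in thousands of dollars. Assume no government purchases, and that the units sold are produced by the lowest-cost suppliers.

-32

Setting quantity demanded equal to quantity supplied, 394 - 6P = 4P - 206, gives P* = 60 and Q* = 34.
Since 64 > 60, the floor is binding.
At P = 64: Qd = 394 - 6·64 = 10 and Qs = 4·64 - 206 = 50.
Producer surplus without the control is ½ · (60 - 51.5) · 34 = 144.5.
With the floor, 10 units are sold at 64. The supply price at Q = 10 is 54, so PS = ½ · [(64 - 51.5) + (64 - 54)] · 10 = 112.5.
Change in producer surplus = 112.5 - 144.5 = -32.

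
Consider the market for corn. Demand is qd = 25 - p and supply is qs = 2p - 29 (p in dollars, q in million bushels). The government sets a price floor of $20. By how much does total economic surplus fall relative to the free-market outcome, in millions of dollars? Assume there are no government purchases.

In a free market, 25 - p = 2p - 29 gives the equilibrium p* = 18, q* = 7.
Because the floor (20) lies above the market-clearing price, it is binding.
At p = 20: qd = 25 - 20 = 5 and qs = 2·20 - 29 = 11.
Quantity traded falls to 5. At q = 5 the demand price is 25 - 5 = 20 and the supply price is (29 + 5)/2 = 17.
Deadweight loss = ½ · (20 - 17) · (7 - 5) = ½ · 3 · 2 = 3.

3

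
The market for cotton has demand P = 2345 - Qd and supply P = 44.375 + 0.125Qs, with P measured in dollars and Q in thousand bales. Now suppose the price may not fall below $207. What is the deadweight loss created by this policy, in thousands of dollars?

0

Rearranging demand gives Qd = 2345 - P; rearranging supply gives Qs = 8P - 355. Without the control the market clears where 2345 - P = 8P - 355, i.e. P* = 300 and Q* = 2045.
The floor of 207 is below the equilibrium price 300, so it is not binding; the market clears at P* = 300, Q* = 2045.
Since the control does not bind, no trades are prevented and deadweight loss is zero.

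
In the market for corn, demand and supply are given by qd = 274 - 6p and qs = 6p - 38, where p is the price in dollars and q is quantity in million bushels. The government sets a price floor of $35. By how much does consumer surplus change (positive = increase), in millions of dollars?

-819

Equilibrium: 274 - 6p = 6p - 38, so 312 = 12p and p* = 26, q* = 118.
The floor of 35 is above the equilibrium price 26, so it binds.
At p = 35: qd = 274 - 6·35 = 64 and qs = 6·35 - 38 = 172.
Consumer surplus without the control is ½ · (137/3 - 26) · 118 = 3481/3.
With the floor, consumers buy 64 units at 35, so CS = ½ · (137/3 - 35) · 64 = 1024/3.
Change in consumer surplus = 1024/3 - 3481/3 = -819.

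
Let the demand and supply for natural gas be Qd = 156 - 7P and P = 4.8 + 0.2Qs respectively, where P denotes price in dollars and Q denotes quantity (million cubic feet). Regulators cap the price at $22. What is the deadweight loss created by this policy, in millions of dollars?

Rearranging supply gives Qs = 5P - 24. Without the control the market clears where 156 - 7P = 5P - 24, i.e. P* = 15 and Q* = 51.
The ceiling of 22 is above the equilibrium price 15, so it is not binding; the market clears at P* = 15, Q* = 51.
Since the control does not bind, no trades are prevented and deadweight loss is zero.

0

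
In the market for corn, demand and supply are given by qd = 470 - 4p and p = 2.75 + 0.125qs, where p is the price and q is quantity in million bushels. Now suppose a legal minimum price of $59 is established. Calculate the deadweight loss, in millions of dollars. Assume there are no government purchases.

Rearranging supply gives qs = 8p - 22. In a free market, 470 - 4p = 8p - 22 gives the equilibrium p* = 41, q* = 306.
Since 59 > 41, the floor is binding.
At p = 59: qd = 470 - 4·59 = 234 and qs = 8·59 - 22 = 450.
Quantity traded falls to 234. At q = 234 the demand price is (470 - 234)/4 = 59 and the supply price is (22 + 234)/8 = 32.
Deadweight loss = ½ · (59 - 32) · (306 - 234) = ½ · 27 · 72 = 972.

972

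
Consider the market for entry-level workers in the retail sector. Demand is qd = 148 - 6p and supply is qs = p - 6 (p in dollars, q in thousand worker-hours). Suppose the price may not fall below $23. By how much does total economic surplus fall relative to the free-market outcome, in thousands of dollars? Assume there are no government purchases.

Without the control the market clears where 148 - 6p = p - 6, i.e. p* = 22 and q* = 16.
Because the floor (23) lies above the market-clearing price, it is binding.
At p = 23: qd = 148 - 6·23 = 10 and qs = 23 - 6 = 17.
Quantity traded falls to 10. At q = 10 the demand price is (148 - 10)/6 = 23 and the supply price is 6 + 10 = 16.
Deadweight loss = ½ · (23 - 16) · (16 - 10) = ½ · 7 · 6 = 21.

21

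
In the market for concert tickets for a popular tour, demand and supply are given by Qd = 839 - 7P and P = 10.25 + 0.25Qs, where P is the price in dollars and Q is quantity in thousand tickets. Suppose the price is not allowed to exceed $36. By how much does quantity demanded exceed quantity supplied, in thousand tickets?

484

Rearranging supply gives Qs = 4P - 41. Equilibrium: 839 - 7P = 4P - 41, so 880 = 11P and P* = 80, Q* = 279.
The ceiling of 36 is below the equilibrium price 80, so it binds.
At P = 36: Qd = 839 - 7·36 = 587 and Qs = 4·36 - 41 = 103.
Shortage = Qd - Qs = 587 - 103 = 484.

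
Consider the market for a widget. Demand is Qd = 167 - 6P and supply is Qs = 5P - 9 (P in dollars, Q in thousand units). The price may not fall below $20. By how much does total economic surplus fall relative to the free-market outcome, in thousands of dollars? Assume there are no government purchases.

105.6

In a free market, 167 - 6P = 5P - 9 gives the equilibrium P* = 16, Q* = 71.
Because the floor (20) lies above the market-clearing price, it is binding.
At P = 20: Qd = 167 - 6·20 = 47 and Qs = 5·20 - 9 = 91.
Quantity traded falls to 47. At Q = 47 the demand price is (167 - 47)/6 = 20 and the supply price is (9 + 47)/5 = 11.2.
Deadweight loss = ½ · (20 - 11.2) · (71 - 47) = ½ · 8.8 · 24 = 105.6.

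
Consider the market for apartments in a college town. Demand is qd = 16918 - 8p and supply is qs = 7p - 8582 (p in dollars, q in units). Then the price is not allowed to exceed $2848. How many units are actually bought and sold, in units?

Equilibrium: 16918 - 8p = 7p - 8582, so 25500 = 15p and p* = 1700, q* = 3318.
The ceiling of 2848 is above the equilibrium price 1700, so it is not binding; the market clears at p* = 1700, q* = 3318.

3318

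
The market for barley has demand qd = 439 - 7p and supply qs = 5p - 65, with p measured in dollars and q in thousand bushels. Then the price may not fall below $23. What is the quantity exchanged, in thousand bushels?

145

Without the control the market clears where 439 - 7p = 5p - 65, i.e. p* = 42 and q* = 145.
Since 23 is below p* = 42, the floor does not bind and the free-market outcome prevails.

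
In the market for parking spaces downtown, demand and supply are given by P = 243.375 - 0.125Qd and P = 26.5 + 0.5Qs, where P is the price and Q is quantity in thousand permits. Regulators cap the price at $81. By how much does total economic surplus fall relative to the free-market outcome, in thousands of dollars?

17701.25

Rearranging demand gives Qd = 1947 - 8P; rearranging supply gives Qs = 2P - 53. Without the control the market clears where 1947 - 8P = 2P - 53, i.e. P* = 200 and Q* = 347.
Since 81 < 200, the ceiling is binding.
At P = 81: Qd = 1947 - 8·81 = 1299 and Qs = 2·81 - 53 = 109.
Quantity traded falls to 109. At Q = 109 the demand price is (1947 - 109)/8 = 229.75 and the supply price is (53 + 109)/2 = 81.
Deadweight loss = ½ · (229.75 - 81) · (347 - 109) = ½ · 148.75 · 238 = 17701.25.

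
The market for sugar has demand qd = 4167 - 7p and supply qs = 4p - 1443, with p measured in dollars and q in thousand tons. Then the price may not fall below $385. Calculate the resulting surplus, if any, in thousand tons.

Without the control the market clears where 4167 - 7p = 4p - 1443, i.e. p* = 510 and q* = 597.
The floor of 385 is below the equilibrium price 510, so it is not binding; the market clears at p* = 510, q* = 597.
Since the control does not bind, there is no surplus.

0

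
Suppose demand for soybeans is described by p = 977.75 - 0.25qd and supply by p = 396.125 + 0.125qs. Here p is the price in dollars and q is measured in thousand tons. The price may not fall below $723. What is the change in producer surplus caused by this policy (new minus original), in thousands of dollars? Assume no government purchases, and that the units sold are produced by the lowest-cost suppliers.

Rearranging demand gives qd = 3911 - 4p; rearranging supply gives qs = 8p - 3169. Equilibrium: 3911 - 4p = 8p - 3169, so 7080 = 12p and p* = 590, q* = 1551.
Because the floor (723) lies above the market-clearing price, it is binding.
At p = 723: qd = 3911 - 4·723 = 1019 and qs = 8·723 - 3169 = 2615.
Producer surplus without the control is ½ · (590 - 396.125) · 1551 = 150350.0625.
With the floor, 1019 units are sold at 723. The supply price at q = 1019 is 523.5, so PS = ½ · [(723 - 396.125) + (723 - 523.5)] · 1019 = 268188.0625.
Change in producer surplus = 268188.0625 - 150350.0625 = 117838.

117838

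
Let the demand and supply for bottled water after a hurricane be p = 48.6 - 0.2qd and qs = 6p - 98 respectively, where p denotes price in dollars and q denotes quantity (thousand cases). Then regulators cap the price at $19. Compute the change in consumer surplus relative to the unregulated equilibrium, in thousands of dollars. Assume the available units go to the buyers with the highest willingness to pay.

Rearranging demand gives qd = 243 - 5p. Equilibrium: 243 - 5p = 6p - 98, so 341 = 11p and p* = 31, q* = 88.
The ceiling of 19 is below the equilibrium price 31, so it binds.
At p = 19: qd = 243 - 5·19 = 148 and qs = 6·19 - 98 = 16.
Consumer surplus without the control is ½ · (48.6 - 31) · 88 = 774.4.
With the ceiling, 16 units are sold at 19 (assume they go to the highest-value buyers). The demand price at q = 16 is 45.4, so CS = ½ · [(48.6 - 19) + (45.4 - 19)] · 16 = 448.
Change in consumer surplus = 448 - 774.4 = -326.4.

-326.4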